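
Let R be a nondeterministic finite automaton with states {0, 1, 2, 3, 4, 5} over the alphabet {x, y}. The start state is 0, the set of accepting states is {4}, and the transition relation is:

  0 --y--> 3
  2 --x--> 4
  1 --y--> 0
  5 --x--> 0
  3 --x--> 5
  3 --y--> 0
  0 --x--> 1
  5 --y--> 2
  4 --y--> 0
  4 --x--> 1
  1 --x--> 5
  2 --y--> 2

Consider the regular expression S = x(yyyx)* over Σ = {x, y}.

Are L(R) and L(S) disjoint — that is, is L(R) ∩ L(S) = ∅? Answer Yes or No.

Converting the expression S to a DFA (subset construction, then merging equivalent states) gives the minimal DFA with states {s0, s1, s2, s3, s4}, start state s0, accepting states {s1} and transitions s0: x→s1, y→s2; s1: x→s2, y→s3; s2: x→s2, y→s2; s3: x→s2, y→s4; s4: x→s2, y→s0.
Exploring the product automaton R × S from the start pair (0, s0), following both machines on each input symbol, reaches 10 state pairs: (0, s0), (1, s1), (3, s2), (5, s2), (0, s3), (0, s2), (2, s2), (1, s2), (3, s4), (4, s2).
R accepts in {4} and S accepts in {s1}; no reachable pair has both components accepting, so no string drives both machines to acceptance simultaneously and L(R) ∩ L(S) = ∅.
So no string is accepted by both, and the intersection is empty.

Yes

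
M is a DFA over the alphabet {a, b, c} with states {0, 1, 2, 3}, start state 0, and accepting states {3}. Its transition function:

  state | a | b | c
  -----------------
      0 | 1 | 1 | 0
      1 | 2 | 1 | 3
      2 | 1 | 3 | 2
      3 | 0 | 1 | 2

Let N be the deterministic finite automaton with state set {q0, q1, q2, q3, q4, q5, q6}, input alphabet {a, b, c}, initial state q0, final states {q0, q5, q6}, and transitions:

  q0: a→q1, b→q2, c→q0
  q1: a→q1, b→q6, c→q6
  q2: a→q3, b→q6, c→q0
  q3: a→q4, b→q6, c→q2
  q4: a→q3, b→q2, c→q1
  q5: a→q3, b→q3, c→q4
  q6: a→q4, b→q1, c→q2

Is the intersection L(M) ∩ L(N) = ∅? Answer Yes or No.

No

The string ac is accepted by both M and N.
Hence L(M) ∩ L(N) ≠ ∅.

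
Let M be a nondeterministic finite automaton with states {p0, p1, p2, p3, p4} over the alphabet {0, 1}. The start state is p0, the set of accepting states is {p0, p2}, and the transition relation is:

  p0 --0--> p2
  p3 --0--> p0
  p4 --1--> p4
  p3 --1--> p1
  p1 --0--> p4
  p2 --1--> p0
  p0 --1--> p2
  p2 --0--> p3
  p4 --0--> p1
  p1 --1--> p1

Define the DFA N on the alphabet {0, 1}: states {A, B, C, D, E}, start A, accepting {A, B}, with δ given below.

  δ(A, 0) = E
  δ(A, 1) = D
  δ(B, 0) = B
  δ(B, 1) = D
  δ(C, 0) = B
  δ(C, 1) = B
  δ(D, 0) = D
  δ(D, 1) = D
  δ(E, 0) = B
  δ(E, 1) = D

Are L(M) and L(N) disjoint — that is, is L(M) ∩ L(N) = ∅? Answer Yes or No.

The empty string ε is accepted by both M and N.
Hence L(M) ∩ L(N) ≠ ∅.

No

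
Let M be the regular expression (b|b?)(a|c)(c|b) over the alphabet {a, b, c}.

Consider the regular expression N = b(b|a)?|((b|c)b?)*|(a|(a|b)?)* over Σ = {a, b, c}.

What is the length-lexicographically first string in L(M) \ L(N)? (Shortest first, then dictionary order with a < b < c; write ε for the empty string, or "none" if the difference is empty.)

ac

The string ac is accepted by M but not by N.
No shorter string lies in the difference, and ac is the lexicographically first length-2 string in L(M) \ L(N).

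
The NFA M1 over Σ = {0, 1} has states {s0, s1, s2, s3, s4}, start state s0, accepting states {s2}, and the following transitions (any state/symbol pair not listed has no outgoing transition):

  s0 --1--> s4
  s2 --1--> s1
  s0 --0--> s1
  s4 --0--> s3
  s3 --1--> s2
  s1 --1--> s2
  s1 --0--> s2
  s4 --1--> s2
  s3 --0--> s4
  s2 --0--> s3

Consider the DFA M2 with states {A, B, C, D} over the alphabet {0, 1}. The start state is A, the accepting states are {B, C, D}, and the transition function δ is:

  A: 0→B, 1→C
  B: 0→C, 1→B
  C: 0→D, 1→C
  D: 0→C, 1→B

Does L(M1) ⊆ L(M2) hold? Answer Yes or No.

Yes

Exploring the product automaton M1 × M2 from the start pair (s0, A), following both machines on each input symbol, reaches 10 state pairs: (s0, A), (s1, B), (s4, C), (s2, C), (s2, B), (s3, D), (s1, C), (s3, C), (s2, D), (s4, D).
M1 accepts in {s2} and M2 accepts in {B, C, D}. The reachable pairs whose M1-component is accepting are (s2, C), (s2, B), (s2, D); in each of them the M2-component is accepting too, so the product for L(M1) \ L(M2) (M1-component accepting, M2-component rejecting) has no reachable accepting pair and the difference is empty.
Hence every string in L(M1) is also in L(M2).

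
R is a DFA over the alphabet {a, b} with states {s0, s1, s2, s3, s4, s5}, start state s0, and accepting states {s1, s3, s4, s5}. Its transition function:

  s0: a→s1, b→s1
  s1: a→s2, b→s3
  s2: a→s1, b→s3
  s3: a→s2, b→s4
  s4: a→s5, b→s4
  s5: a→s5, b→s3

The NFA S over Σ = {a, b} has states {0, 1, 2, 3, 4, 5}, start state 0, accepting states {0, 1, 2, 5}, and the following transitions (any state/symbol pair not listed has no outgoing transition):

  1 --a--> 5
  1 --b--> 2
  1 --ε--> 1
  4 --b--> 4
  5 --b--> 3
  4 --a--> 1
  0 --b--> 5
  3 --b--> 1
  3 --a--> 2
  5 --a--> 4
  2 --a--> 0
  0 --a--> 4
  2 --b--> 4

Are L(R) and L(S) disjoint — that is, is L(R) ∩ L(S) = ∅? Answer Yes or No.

The string b is accepted by both R and S.
Hence L(R) ∩ L(S) ≠ ∅.

No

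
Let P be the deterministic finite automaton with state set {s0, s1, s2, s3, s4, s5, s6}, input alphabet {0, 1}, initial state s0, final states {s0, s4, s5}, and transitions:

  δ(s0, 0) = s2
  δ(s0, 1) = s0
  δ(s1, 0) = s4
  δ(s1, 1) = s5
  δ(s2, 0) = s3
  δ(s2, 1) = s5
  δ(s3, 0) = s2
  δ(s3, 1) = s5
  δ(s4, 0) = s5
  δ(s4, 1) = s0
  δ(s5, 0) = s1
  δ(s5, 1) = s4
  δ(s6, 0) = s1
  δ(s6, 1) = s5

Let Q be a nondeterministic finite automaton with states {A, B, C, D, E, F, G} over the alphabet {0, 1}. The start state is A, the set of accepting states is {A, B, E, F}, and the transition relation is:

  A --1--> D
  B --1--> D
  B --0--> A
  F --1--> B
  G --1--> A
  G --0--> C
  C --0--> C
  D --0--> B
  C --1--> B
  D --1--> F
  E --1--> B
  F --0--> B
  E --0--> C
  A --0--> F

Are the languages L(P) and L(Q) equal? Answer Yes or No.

No

The string 1 is accepted by P but rejected by Q.
So L(P) ≠ L(Q).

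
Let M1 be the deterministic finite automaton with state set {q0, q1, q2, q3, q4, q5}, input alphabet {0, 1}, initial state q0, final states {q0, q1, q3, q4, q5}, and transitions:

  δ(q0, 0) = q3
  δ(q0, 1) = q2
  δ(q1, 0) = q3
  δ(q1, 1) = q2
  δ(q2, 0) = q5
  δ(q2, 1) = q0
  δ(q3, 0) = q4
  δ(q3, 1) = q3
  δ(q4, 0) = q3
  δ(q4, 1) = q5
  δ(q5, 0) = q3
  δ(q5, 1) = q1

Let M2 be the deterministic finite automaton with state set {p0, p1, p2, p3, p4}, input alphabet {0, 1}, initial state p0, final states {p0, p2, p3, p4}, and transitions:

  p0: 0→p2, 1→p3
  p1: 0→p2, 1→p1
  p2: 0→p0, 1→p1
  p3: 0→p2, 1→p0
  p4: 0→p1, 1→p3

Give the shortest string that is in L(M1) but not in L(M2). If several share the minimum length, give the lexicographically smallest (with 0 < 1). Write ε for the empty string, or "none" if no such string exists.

The string 01 is accepted by M1 but not by M2.
No shorter string lies in the difference, and 01 is the lexicographically first length-2 string in L(M1) \ L(M2).

01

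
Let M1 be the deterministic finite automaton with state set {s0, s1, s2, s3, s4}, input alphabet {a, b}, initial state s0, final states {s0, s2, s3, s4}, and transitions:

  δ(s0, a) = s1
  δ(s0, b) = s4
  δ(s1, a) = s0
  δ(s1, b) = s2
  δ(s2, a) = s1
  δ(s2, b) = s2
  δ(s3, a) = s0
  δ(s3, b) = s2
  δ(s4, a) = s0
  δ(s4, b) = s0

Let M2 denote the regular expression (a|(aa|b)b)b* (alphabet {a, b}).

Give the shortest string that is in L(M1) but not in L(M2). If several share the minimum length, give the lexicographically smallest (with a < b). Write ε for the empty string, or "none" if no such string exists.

The empty string ε is accepted by M1 but not by M2.
Since ε is the unique shortest string, it is the required witness.

ε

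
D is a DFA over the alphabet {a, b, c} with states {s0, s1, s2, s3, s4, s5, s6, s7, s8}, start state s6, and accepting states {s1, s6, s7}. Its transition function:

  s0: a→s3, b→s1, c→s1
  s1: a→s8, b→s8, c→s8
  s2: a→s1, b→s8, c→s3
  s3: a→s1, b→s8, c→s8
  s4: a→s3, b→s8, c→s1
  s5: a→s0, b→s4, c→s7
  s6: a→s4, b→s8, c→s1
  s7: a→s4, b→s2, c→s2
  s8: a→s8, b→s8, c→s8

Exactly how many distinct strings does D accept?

4

The useful subgraph on states {s1, s3, s4, s6} is acyclic, so L(D) is finite; the longest accepting path visits 4 useful states, giving maximum string length 3.
Counting accepting paths from s6 by length: 1 of length 0, 1 of length 1, 1 of length 2, 1 of length 3. Total 4.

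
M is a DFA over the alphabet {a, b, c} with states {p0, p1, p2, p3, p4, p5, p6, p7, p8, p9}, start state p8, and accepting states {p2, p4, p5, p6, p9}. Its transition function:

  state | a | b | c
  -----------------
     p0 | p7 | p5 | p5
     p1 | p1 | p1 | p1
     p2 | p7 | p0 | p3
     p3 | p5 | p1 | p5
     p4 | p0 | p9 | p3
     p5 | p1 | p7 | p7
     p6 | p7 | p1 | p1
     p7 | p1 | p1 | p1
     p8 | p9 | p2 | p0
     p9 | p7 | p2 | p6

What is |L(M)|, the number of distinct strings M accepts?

14

The useful subgraph on states {p0, p2, p3, p5, p6, p8, p9} is acyclic, so L(M) is finite; the longest accepting path visits 5 useful states, giving maximum string length 4.
Counting accepting paths from p8 by length: 2 of length 1, 4 of length 2, 4 of length 3, 4 of length 4. Total 14.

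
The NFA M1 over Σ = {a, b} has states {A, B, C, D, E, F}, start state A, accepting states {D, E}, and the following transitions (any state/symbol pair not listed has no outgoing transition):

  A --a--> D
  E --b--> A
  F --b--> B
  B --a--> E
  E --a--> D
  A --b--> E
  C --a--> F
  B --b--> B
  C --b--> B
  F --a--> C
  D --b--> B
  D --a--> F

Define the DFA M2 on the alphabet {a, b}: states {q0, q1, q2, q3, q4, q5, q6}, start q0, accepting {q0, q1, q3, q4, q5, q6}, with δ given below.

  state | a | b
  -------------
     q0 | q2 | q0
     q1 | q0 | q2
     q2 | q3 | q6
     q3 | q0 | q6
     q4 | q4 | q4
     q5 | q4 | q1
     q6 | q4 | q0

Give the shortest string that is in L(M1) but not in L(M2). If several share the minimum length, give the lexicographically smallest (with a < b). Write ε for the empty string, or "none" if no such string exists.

The string a is accepted by M1 but not by M2.
No shorter string lies in the difference, and a is the lexicographically first length-1 string in L(M1) \ L(M2).

a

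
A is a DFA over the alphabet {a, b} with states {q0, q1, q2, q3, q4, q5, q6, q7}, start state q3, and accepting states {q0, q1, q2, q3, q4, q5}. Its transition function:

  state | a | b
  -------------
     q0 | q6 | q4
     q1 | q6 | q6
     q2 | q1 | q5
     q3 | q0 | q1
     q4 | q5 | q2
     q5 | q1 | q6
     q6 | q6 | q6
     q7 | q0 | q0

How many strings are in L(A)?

10

The useful subgraph on states {q0, q1, q2, q3, q4, q5} is acyclic, so L(A) is finite; the longest accepting path visits 6 useful states, giving maximum string length 5.
Counting accepting paths from q3 by length: 1 of length 0, 2 of length 1, 1 of length 2, 2 of length 3, 3 of length 4, 1 of length 5. Total 10.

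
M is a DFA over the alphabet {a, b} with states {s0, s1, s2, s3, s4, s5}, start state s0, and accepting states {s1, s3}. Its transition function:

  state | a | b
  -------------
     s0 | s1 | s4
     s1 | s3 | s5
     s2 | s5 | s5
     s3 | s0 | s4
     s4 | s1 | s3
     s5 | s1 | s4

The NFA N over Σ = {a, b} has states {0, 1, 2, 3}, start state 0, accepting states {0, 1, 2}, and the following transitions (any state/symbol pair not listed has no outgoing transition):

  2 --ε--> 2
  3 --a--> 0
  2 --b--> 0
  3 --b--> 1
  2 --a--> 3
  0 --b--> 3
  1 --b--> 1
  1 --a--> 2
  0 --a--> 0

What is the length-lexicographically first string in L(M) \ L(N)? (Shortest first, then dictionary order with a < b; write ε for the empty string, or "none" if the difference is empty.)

The string bbaa is accepted by M but not by N.
No shorter string lies in the difference, and bbaa is the lexicographically first length-4 string in L(M) \ L(N).

bbaa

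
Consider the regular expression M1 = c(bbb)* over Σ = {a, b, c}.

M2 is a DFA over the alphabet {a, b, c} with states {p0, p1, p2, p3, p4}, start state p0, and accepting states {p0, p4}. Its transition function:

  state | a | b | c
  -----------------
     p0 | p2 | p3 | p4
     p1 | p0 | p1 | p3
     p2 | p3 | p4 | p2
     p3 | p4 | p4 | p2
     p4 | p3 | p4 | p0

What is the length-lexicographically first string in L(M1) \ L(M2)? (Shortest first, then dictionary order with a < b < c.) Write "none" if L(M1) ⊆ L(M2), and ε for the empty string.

none

Converting the expression M1 to a DFA (subset construction, then merging equivalent states) gives the minimal DFA with states {r0, r1, r2, r3, r4}, start state r0, accepting states {r2} and transitions r0: a→r1, b→r1, c→r2; r1: a→r1, b→r1, c→r1; r2: a→r1, b→r3, c→r1; r3: a→r1, b→r4, c→r1; r4: a→r1, b→r2, c→r1.
Exploring the product automaton M1 × M2 from the start pair (r0, p0), following both machines on each input symbol, reaches 8 state pairs: (r0, p0), (r1, p2), (r1, p3), (r2, p4), (r1, p4), (r3, p4), (r1, p0), (r4, p4).
M1 accepts in {r2} and M2 accepts in {p0, p4}. The reachable pairs whose M1-component is accepting are (r2, p4); in each of them the M2-component is accepting too, so the product for L(M1) \ L(M2) (M1-component accepting, M2-component rejecting) has no reachable accepting pair and the difference is empty.
So every string accepted by M1 is also accepted by M2: L(M1) \ L(M2) = ∅ and there is no such string.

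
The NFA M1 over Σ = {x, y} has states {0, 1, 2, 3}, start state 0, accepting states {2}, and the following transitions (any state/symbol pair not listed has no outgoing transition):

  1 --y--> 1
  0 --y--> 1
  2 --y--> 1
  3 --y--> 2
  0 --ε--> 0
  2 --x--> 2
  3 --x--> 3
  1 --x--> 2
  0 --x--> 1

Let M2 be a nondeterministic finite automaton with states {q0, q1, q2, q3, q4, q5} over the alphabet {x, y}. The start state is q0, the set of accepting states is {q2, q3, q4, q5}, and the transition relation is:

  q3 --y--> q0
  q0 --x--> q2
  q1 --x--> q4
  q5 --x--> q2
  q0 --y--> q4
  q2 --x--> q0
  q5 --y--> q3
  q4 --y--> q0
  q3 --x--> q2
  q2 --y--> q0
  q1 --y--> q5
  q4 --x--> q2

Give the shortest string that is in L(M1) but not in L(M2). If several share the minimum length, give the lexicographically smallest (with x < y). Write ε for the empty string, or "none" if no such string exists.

The string xx is accepted by M1 but not by M2.
No shorter string lies in the difference, and xx is the lexicographically first length-2 string in L(M1) \ L(M2).

xx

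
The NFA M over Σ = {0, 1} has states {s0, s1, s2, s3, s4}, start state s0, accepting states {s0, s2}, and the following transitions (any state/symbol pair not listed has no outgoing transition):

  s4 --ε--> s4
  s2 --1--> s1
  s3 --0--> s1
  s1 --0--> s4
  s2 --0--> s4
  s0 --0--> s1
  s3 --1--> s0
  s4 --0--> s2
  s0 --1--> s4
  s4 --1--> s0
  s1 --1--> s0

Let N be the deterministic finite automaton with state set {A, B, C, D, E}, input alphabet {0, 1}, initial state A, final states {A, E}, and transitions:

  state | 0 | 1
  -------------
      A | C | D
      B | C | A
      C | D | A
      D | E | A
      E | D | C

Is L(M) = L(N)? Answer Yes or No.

Exploring the product automaton M × N from the start pair (s0, A), following both machines on each input symbol, reaches 4 state pairs: (s0, A), (s1, C), (s4, D), (s2, E).
M accepts in {s0, s2} and N accepts in {A, E}. In every reachable pair the two components are either both accepting — (s0, A), (s2, E) — or both non-accepting, so no string is accepted by exactly one of the machines: L(M) \ L(N) and L(N) \ L(M) are both empty.
Hence every string is accepted by M iff it is accepted by N, and the two languages coincide.

Yes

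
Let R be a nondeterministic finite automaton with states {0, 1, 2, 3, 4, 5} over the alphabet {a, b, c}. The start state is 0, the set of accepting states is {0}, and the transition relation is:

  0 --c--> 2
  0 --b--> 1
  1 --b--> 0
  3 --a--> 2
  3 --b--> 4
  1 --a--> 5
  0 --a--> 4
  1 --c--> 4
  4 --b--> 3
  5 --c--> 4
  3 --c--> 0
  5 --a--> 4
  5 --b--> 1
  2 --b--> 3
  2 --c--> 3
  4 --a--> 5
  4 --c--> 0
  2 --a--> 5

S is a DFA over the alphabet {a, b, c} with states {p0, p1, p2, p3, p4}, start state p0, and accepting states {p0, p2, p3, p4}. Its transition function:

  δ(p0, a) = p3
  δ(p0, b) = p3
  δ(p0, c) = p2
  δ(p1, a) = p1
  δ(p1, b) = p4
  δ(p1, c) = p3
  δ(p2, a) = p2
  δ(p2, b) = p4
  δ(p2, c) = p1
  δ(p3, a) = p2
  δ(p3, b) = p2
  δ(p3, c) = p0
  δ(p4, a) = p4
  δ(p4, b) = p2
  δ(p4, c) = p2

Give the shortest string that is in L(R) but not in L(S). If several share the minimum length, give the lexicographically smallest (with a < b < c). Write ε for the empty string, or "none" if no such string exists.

abc

The string abc is accepted by R but not by S.
No shorter string lies in the difference, and abc is the lexicographically first length-3 string in L(R) \ L(S).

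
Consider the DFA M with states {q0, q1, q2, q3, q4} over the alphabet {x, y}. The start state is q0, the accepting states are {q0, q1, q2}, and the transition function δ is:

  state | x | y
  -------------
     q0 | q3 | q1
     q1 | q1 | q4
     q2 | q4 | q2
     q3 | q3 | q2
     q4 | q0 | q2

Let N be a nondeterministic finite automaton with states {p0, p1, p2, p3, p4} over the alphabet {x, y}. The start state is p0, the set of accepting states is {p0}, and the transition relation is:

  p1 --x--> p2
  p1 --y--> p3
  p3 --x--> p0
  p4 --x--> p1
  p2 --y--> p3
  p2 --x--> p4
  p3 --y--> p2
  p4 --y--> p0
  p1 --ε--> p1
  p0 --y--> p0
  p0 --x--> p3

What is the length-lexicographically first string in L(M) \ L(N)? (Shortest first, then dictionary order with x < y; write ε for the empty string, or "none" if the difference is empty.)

xy

The string xy is accepted by M but not by N.
No shorter string lies in the difference, and xy is the lexicographically first length-2 string in L(M) \ L(N).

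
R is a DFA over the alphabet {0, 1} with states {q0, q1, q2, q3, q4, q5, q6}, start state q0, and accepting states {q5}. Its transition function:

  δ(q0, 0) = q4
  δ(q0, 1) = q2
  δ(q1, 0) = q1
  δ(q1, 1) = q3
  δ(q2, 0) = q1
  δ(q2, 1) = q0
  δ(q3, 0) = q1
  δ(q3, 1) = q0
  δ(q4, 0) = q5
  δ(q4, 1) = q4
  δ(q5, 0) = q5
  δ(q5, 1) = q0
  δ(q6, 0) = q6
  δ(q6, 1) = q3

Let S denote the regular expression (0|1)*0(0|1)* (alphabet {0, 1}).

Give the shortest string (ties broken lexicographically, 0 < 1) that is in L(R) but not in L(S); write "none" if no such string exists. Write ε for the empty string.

Converting the expression S to a DFA (subset construction, then merging equivalent states) gives the minimal DFA with states {s0, s1}, start state s0, accepting states {s1} and transitions s0: 0→s1, 1→s0; s1: 0→s1, 1→s1.
Exploring the product automaton R × S from the start pair (q0, s0), following both machines on each input symbol, reaches 8 state pairs: (q0, s0), (q4, s1), (q2, s0), (q5, s1), (q1, s1), (q0, s1), (q3, s1), (q2, s1).
R accepts in {q5} and S accepts in {s1}. The reachable pairs whose R-component is accepting are (q5, s1); in each of them the S-component is accepting too, so the product for L(R) \ L(S) (R-component accepting, S-component rejecting) has no reachable accepting pair and the difference is empty.
So every string accepted by R is also accepted by S: L(R) \ L(S) = ∅ and there is no such string.

none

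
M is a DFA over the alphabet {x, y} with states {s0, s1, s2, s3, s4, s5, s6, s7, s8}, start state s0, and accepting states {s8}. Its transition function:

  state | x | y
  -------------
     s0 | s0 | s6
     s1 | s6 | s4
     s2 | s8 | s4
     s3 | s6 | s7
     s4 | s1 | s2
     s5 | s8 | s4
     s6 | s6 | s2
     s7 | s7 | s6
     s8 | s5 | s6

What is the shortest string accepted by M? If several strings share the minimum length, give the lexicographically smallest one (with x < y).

A breadth-first search from s0 reaches an accepting state first via the path s0 → s6 → s2 → s8 on input yyx.
No string of length < 3 is accepted (BFS exhausts all shorter strings without reaching an accepting state), and yyx is the lexicographically least accepting string of length 3.

yyx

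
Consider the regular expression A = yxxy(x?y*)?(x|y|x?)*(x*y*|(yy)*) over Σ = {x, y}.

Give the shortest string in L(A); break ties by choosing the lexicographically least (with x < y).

By inspection of the expression, no string of length less than 4 matches, and yxxy is the lexicographically first match of length 4.

yxxy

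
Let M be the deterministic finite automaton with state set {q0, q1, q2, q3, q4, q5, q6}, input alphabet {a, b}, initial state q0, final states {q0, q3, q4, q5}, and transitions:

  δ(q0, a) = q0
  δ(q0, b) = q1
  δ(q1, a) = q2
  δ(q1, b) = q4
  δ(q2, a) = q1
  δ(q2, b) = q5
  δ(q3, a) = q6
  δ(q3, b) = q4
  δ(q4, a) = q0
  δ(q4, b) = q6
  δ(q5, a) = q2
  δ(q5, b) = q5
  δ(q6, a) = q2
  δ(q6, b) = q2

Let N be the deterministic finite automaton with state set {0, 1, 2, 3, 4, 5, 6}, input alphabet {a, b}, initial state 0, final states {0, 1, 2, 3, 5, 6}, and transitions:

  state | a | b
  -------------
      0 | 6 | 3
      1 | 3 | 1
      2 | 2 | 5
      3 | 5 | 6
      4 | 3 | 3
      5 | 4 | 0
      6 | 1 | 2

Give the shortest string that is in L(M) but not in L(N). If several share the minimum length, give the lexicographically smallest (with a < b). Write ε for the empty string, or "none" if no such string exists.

The string abba is accepted by M but not by N.
No shorter string lies in the difference, and abba is the lexicographically first length-4 string in L(M) \ L(N).

abba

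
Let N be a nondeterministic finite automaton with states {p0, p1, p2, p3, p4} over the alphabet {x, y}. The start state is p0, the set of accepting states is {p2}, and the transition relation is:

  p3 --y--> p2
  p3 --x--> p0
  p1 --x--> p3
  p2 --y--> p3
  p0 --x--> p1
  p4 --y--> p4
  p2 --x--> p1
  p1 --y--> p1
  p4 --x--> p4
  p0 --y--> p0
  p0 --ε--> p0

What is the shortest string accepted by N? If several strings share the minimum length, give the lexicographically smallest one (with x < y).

A breadth-first search from p0 reaches an accepting state first via the path p0 → p1 → p3 → p2 on input xxy.
No string of length < 3 is accepted (BFS exhausts all shorter strings without reaching an accepting state), and xxy is the lexicographically least accepting string of length 3.

xxy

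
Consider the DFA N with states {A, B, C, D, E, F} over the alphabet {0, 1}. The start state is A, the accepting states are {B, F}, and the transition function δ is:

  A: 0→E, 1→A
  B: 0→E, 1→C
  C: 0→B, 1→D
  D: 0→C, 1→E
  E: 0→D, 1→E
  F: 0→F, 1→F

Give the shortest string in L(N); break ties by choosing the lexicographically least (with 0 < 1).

A breadth-first search from A reaches an accepting state first via the path A → E → D → C → B on input 0000.
No string of length < 4 is accepted (BFS exhausts all shorter strings without reaching an accepting state), and 0000 is the lexicographically least accepting string of length 4.

0000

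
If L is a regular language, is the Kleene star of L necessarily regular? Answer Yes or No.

If R is a regular expression for L then R* denotes L*; on automata, add a new accepting start state with an ε-move into the old start state and ε-moves from every old accepting state back to it.
So the regular languages are closed under Kleene star.

Yes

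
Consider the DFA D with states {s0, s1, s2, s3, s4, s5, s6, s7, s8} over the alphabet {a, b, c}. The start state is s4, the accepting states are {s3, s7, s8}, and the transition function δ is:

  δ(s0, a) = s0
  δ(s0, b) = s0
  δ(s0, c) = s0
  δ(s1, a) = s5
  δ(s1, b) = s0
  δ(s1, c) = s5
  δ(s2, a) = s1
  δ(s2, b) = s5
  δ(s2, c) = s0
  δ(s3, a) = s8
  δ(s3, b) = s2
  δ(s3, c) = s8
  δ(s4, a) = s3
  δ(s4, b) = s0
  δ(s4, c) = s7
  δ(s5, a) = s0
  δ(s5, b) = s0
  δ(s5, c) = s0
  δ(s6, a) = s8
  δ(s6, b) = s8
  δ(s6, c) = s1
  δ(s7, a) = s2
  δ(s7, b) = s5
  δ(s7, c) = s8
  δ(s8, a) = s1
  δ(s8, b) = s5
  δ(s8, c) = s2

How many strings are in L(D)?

5

The useful subgraph on states {s3, s4, s7, s8} is acyclic, so L(D) is finite; the longest accepting path visits 3 useful states, giving maximum string length 2.
Counting accepting paths from s4 by length: 2 of length 1, 3 of length 2. Total 5.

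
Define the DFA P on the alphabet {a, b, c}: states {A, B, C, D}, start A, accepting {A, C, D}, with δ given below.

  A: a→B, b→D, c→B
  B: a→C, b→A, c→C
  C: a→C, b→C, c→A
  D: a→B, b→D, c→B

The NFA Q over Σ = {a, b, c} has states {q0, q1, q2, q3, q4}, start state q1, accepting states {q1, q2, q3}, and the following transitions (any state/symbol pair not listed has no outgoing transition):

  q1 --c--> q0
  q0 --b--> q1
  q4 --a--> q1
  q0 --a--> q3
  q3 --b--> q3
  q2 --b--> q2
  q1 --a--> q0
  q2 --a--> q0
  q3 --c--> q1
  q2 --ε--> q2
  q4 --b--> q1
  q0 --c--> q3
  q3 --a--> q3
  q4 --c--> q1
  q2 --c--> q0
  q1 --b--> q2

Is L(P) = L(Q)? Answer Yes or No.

Exploring the product automaton P × Q from the start pair (A, q1), following both machines on each input symbol, reaches 4 state pairs: (A, q1), (B, q0), (D, q2), (C, q3).
P accepts in {A, C, D} and Q accepts in {q1, q2, q3}. In every reachable pair the two components are either both accepting — (A, q1), (D, q2), (C, q3) — or both non-accepting, so no string is accepted by exactly one of the machines: L(P) \ L(Q) and L(Q) \ L(P) are both empty.
Hence every string is accepted by P iff it is accepted by Q, and the two languages coincide.

Yes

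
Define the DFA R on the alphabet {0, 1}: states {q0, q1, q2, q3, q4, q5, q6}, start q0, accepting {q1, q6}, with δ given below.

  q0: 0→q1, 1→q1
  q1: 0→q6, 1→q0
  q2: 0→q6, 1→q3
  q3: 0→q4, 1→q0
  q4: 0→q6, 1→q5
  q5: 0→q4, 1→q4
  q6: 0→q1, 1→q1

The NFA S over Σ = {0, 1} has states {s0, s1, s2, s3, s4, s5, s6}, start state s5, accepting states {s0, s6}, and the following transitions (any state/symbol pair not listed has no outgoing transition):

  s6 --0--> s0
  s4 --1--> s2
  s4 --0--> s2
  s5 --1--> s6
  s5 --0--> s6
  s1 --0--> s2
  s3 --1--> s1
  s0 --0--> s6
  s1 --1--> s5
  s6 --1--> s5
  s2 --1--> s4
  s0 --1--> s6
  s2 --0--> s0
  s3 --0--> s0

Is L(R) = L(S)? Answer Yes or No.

Exploring the product automaton R × S from the start pair (q0, s5), following both machines on each input symbol, reaches 3 state pairs: (q0, s5), (q1, s6), (q6, s0).
R accepts in {q1, q6} and S accepts in {s0, s6}. In every reachable pair the two components are either both accepting — (q1, s6), (q6, s0) — or both non-accepting, so no string is accepted by exactly one of the machines: L(R) \ L(S) and L(S) \ L(R) are both empty.
Hence every string is accepted by R iff it is accepted by S, and the two languages coincide.

Yes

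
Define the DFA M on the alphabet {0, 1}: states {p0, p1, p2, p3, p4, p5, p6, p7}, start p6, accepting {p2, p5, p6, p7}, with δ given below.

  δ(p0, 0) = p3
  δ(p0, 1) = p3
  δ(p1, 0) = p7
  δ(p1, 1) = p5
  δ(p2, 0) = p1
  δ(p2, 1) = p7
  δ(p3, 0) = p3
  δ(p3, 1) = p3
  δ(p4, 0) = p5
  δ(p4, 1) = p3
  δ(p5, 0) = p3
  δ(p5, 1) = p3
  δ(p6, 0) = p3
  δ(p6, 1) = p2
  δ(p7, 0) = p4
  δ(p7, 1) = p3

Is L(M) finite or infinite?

finite

The useful states (reachable from p6 and able to reach an accepting state) are {p1, p2, p4, p5, p6, p7}.
Restricted to these states the transition graph has no cycle, so every accepting path has bounded length and L is finite.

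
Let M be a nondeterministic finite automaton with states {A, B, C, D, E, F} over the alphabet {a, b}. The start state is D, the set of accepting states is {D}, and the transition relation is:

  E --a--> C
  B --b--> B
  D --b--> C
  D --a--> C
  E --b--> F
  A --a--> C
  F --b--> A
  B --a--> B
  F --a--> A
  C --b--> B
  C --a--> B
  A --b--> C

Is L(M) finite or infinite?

The useful states (reachable from D and able to reach an accepting state) are {D}.
Restricted to these states the transition graph has no cycle, so every accepting path has bounded length and L is finite.

finite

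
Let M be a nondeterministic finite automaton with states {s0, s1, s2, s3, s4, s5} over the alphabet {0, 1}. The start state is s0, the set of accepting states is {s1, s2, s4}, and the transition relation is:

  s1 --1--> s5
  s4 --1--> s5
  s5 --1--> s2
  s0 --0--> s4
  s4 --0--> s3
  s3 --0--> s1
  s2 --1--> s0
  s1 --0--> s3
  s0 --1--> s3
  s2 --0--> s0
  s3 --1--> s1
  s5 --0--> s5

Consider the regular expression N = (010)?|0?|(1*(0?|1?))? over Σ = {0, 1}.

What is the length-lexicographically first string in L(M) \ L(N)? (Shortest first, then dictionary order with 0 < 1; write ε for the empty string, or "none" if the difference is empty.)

000

The string 000 is accepted by M but not by N.
No shorter string lies in the difference, and 000 is the lexicographically first length-3 string in L(M) \ L(N).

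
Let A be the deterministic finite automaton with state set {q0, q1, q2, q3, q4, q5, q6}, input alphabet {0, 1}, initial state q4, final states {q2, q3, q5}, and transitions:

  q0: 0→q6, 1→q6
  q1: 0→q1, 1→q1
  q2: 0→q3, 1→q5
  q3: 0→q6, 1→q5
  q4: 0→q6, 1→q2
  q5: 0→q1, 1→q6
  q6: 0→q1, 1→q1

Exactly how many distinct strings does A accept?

4

The useful subgraph on states {q2, q3, q4, q5} is acyclic, so L(A) is finite; the longest accepting path visits 4 useful states, giving maximum string length 3.
Counting accepting paths from q4 by length: 1 of length 1, 2 of length 2, 1 of length 3. Total 4.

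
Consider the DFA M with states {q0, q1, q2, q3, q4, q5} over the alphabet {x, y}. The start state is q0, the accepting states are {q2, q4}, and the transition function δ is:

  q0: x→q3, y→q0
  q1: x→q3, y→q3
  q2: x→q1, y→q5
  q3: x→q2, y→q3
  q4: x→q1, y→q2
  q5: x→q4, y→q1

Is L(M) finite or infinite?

infinite

State q0 is reachable from the start and can reach an accepting state, and it lies on the cycle q0 → q0.
Traversing that cycle any number of times yields accepted strings of unbounded length, so the language is infinite.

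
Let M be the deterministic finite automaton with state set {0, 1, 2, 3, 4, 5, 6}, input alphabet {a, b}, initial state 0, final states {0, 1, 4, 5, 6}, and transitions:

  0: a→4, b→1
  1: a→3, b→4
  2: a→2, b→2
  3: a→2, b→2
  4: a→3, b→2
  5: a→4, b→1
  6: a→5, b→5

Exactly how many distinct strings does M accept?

4

The useful subgraph on states {0, 1, 4} is acyclic, so L(M) is finite; the longest accepting path visits 3 useful states, giving maximum string length 2.
Counting accepting paths from 0 by length: 1 of length 0, 2 of length 1, 1 of length 2. Total 4.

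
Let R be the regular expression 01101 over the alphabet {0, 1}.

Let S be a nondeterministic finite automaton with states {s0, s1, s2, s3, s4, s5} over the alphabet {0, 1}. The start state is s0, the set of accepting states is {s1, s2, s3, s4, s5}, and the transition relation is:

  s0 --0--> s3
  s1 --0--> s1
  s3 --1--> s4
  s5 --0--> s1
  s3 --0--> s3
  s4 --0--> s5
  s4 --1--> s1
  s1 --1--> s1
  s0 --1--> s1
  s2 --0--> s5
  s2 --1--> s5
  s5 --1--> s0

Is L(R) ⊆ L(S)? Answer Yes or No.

Converting the expression R to a DFA (subset construction, then merging equivalent states) gives the minimal DFA with states {r0, r1, r2, r3, r4, r5, r6}, start state r0, accepting states {r6} and transitions r0: 0→r1, 1→r2; r1: 0→r2, 1→r3; r2: 0→r2, 1→r2; r3: 0→r2, 1→r4; r4: 0→r5, 1→r2; r5: 0→r2, 1→r6; r6: 0→r2, 1→r2.
Exploring the product automaton R × S from the start pair (r0, s0), following both machines on each input symbol, reaches 11 state pairs: (r0, s0), (r1, s3), (r2, s1), (r2, s3), (r3, s4), (r2, s4), (r2, s5), (r4, s1), (r2, s0), (r5, s1), (r6, s1).
R accepts in {r6} and S accepts in {s1, s2, s3, s4, s5}. The reachable pairs whose R-component is accepting are (r6, s1); in each of them the S-component is accepting too, so the product for L(R) \ L(S) (R-component accepting, S-component rejecting) has no reachable accepting pair and the difference is empty.
Hence every string in L(R) is also in L(S).

Yes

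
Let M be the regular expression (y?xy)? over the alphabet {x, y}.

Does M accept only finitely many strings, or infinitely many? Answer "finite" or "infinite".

finite

The expression contains no Kleene star (every subexpression denotes a finite set), so L(M) is finite.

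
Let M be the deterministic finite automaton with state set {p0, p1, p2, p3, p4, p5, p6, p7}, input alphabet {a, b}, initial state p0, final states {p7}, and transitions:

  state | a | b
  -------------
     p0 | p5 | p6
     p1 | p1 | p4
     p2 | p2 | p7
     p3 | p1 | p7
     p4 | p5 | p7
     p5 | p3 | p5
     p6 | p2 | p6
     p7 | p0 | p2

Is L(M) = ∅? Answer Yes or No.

No

The string aab is accepted: the run p0 → p5 → p3 → p7 ends in the accepting state p7.
Since at least one string is accepted, L(M) is not empty.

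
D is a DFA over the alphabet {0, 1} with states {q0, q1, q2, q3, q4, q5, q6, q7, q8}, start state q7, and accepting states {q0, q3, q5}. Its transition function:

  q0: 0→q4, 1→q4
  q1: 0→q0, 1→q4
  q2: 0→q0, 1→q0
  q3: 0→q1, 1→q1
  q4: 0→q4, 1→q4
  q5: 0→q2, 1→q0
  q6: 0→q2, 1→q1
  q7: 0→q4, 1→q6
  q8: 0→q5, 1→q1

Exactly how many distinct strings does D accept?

3

The useful subgraph on states {q0, q1, q2, q6, q7} is acyclic, so L(D) is finite; the longest accepting path visits 4 useful states, giving maximum string length 3.
Counting accepting paths from q7 by length: 3 of length 3. Total 3.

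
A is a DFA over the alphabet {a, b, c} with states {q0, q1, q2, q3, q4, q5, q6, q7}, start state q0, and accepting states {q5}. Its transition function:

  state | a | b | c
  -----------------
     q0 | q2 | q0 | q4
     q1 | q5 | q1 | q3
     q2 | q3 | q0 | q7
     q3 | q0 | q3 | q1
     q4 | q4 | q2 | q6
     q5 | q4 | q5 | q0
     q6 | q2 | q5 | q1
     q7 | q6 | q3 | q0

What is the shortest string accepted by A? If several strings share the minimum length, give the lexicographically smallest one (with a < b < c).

A breadth-first search from q0 reaches an accepting state first via the path q0 → q4 → q6 → q5 on input ccb.
No string of length < 3 is accepted (BFS exhausts all shorter strings without reaching an accepting state), and ccb is the lexicographically least accepting string of length 3.

ccb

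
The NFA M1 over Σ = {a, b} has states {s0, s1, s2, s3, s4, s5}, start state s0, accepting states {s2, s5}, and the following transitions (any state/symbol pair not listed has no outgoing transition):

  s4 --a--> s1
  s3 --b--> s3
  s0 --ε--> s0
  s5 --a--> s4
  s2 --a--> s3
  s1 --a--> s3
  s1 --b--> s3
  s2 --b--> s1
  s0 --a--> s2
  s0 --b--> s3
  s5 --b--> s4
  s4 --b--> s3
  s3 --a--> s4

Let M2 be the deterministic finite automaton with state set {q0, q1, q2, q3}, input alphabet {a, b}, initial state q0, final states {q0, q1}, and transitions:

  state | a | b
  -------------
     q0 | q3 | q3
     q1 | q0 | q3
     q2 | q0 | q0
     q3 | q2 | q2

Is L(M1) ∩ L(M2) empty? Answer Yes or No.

Exploring the product automaton M1 × M2 from the start pair (s0, q0), following both machines on each input symbol, reaches 11 state pairs: (s0, q0), (s2, q3), (s3, q3), (s3, q2), (s1, q2), (s4, q2), (s4, q0), (s3, q0), (s1, q0), (s1, q3), (s4, q3).
M1 accepts in {s2, s5} and M2 accepts in {q0, q1}; no reachable pair has both components accepting, so no string drives both machines to acceptance simultaneously and L(M1) ∩ L(M2) = ∅.
So no string is accepted by both, and the intersection is empty.

Yes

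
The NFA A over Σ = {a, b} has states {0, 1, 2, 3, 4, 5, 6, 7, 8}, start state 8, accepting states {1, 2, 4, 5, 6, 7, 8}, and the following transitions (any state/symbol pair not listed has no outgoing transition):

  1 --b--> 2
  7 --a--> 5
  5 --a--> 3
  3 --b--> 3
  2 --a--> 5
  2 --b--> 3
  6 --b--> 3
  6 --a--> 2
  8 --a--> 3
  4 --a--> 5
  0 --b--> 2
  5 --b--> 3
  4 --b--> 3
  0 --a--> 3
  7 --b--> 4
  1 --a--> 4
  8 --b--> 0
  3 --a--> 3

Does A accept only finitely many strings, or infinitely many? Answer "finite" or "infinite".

finite

The useful states (reachable from 8 and able to reach an accepting state) are {0, 2, 5, 8}.
Restricted to these states the transition graph has no cycle, so every accepting path has bounded length and L is finite.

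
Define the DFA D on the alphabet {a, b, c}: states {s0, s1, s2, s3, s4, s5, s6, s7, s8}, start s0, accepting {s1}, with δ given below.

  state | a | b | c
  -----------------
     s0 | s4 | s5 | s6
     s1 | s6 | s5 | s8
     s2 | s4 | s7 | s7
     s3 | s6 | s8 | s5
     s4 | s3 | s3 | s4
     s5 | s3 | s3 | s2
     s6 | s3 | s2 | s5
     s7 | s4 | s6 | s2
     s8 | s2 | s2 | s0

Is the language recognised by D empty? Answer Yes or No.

The states reachable from the start state are {s0, s2, s3, s4, s5, s6, s7, s8}.
None of the accepting states {s1} is reachable, so no string is accepted and L(D) = ∅.

Yes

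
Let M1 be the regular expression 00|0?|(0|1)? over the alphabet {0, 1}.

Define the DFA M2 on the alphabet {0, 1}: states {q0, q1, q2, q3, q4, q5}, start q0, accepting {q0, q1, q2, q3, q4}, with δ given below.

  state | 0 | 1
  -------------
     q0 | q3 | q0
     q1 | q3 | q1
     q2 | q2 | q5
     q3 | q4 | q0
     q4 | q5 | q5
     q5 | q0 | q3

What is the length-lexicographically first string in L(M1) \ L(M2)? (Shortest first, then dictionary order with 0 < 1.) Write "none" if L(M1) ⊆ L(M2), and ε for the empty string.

none

Converting the expression M1 to a DFA (subset construction, then merging equivalent states) gives the minimal DFA with states {r0, r1, r2, r3}, start state r0, accepting states {r0, r1, r2} and transitions r0: 0→r1, 1→r2; r1: 0→r2, 1→r3; r2: 0→r3, 1→r3; r3: 0→r3, 1→r3.
Exploring the product automaton M1 × M2 from the start pair (r0, q0), following both machines on each input symbol, reaches 8 state pairs: (r0, q0), (r1, q3), (r2, q0), (r2, q4), (r3, q0), (r3, q3), (r3, q5), (r3, q4).
M1 accepts in {r0, r1, r2} and M2 accepts in {q0, q1, q2, q3, q4}. The reachable pairs whose M1-component is accepting are (r0, q0), (r1, q3), (r2, q0), (r2, q4); in each of them the M2-component is accepting too, so the product for L(M1) \ L(M2) (M1-component accepting, M2-component rejecting) has no reachable accepting pair and the difference is empty.
So every string accepted by M1 is also accepted by M2: L(M1) \ L(M2) = ∅ and there is no such string.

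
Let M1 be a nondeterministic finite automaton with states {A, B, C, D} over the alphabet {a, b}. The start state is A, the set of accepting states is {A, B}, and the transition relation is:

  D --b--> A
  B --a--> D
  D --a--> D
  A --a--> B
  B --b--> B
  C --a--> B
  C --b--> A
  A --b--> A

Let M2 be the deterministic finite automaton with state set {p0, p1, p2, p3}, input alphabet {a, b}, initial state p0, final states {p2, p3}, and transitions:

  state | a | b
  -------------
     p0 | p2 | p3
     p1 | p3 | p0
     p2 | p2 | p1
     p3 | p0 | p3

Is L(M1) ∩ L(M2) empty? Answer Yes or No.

No

The string a is accepted by both M1 and M2.
Hence L(M1) ∩ L(M2) ≠ ∅.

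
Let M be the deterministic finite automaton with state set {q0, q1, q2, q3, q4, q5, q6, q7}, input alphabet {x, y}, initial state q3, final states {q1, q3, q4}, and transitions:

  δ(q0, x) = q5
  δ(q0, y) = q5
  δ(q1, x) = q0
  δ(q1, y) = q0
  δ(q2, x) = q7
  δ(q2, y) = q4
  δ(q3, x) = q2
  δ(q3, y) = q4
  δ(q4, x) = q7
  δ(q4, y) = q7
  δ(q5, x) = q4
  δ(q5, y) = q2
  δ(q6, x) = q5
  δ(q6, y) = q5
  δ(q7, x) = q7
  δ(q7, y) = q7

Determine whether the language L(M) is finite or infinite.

finite

The useful states (reachable from q3 and able to reach an accepting state) are {q2, q3, q4}.
Restricted to these states the transition graph has no cycle, so every accepting path has bounded length and L is finite.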